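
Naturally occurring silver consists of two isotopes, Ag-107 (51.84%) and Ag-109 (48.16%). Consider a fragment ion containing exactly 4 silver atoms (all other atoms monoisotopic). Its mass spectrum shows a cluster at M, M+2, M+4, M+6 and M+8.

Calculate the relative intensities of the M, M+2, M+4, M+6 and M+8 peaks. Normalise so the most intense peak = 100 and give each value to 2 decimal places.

19.31 : 71.76 : 100.00 : 61.93 : 14.38

Expanding (0.5184 + 0.4816)^4:
P(M) = 0.5184^4 = 0.072220
P(M+2) = 4 × 0.5184^3 × 0.4816^1 = 0.268375
P(M+4) = 6 × 0.5184^2 × 0.4816^2 = 0.373985
P(M+6) = 4 × 0.5184^1 × 0.4816^3 = 0.231624
P(M+8) = 0.4816^4 = 0.053795
The M+4 peak is largest (0.373985); scaling to 100 gives 19.31 : 71.76 : 100.00 : 61.93 : 14.38.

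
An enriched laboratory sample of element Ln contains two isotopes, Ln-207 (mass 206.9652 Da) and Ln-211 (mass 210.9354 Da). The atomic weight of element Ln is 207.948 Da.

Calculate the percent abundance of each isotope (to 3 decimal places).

Ln-207: 75.246%, Ln-211: 24.754%

Writing the weighted mean with unknown fraction x of Ln-207:
206.9652·x + 210.9354·(1 − x) = 207.948
(206.9652 − 210.9354)·x = 207.948 − 210.9354
x = -2.9874 / -3.9702 = 0.75246 → 75.246% Ln-207, 24.754% Ln-211.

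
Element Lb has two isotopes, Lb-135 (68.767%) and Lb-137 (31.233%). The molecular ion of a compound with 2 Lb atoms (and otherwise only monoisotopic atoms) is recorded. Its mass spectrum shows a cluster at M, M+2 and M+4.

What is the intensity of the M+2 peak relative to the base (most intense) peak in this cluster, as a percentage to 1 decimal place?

Binomial terms of (0.68767 + 0.31233)^2: M 0.4729, M+2 0.4296, M+4 0.0976 → M is the base peak.
P(M) = C(2,0) × 0.68767^2 × 0.31233^0 = 1 × 0.47289003 × 1.0000 = 0.472890 (base)
P(M+2) = C(2,1) × 0.68767^1 × 0.31233^1 = 2 × 0.68767 × 0.31233 = 0.429560
Relative intensity = 0.429560 / 0.472890 × 100 = 90.8

90.8%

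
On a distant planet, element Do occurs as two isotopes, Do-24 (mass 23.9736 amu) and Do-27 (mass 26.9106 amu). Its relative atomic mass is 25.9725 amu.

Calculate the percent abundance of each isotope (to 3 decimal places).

Do-24: 31.941%, Do-27: 68.059%

Writing the weighted mean with unknown fraction x of Do-24:
23.9736·x + 26.9106·(1 − x) = 25.9725
(23.9736 − 26.9106)·x = 25.9725 − 26.9106
x = -0.9381 / -2.9370 = 0.31941 → 31.941% Do-24, 68.059% Do-27.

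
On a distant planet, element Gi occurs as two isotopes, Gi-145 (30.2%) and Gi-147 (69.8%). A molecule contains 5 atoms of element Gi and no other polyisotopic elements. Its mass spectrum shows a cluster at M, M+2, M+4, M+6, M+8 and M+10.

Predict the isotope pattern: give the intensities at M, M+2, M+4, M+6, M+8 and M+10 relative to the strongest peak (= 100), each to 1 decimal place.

Expanding (0.302 + 0.698)^5:
P(M) = 0.302^5 = 0.002512
P(M+2) = 5 × 0.302^4 × 0.698^1 = 0.029030
P(M+4) = 10 × 0.302^3 × 0.698^2 = 0.134194
P(M+6) = 10 × 0.302^2 × 0.698^3 = 0.310156
P(M+8) = 5 × 0.302^1 × 0.698^4 = 0.358425
P(M+10) = 0.698^5 = 0.165683
The M+8 peak is largest (0.358425); scaling to 100 gives 0.7 : 8.1 : 37.4 : 86.5 : 100.0 : 46.2.

0.7 : 8.1 : 37.4 : 86.5 : 100.0 : 46.2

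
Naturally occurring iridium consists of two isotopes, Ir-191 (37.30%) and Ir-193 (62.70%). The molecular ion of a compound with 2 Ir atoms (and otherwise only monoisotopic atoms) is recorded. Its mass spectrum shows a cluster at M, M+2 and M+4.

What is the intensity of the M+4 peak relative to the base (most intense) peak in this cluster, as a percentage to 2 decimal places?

Binomial terms of (0.3730 + 0.6270)^2: M 0.1391, M+2 0.4677, M+4 0.3931 → M+2 is the base peak.
P(M+2) = C(2,1) × 0.3730^1 × 0.6270^1 = 2 × 0.3730 × 0.6270 = 0.467742 (base)
P(M+4) = C(2,2) × 0.3730^0 × 0.6270^2 = 1 × 1.0000 × 0.393129 = 0.393129
Relative intensity = 0.393129 / 0.467742 × 100 = 84.05

84.05%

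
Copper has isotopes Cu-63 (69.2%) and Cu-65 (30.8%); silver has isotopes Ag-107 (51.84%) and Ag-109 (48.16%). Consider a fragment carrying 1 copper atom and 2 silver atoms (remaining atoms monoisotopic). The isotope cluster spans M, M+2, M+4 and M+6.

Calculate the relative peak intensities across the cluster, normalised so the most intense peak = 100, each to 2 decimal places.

Copper pattern (n=1): 0.6920 : 0.3080
Silver pattern (n=2): 0.26873856 : 0.49932288 : 0.23193856
Convolve the two distributions (both contribute in 2-u steps):
  M: 0.6920×0.26873856 = 0.185967
  M+2: 0.6920×0.49932288 + 0.3080×0.26873856 = 0.428303
  M+4: 0.6920×0.23193856 + 0.3080×0.49932288 = 0.314293
  M+6: 0.3080×0.23193856 = 0.071437
Scale to base peak (0.428303) = 100: 43.42 : 100.00 : 73.38 : 16.68

43.42 : 100.00 : 73.38 : 16.68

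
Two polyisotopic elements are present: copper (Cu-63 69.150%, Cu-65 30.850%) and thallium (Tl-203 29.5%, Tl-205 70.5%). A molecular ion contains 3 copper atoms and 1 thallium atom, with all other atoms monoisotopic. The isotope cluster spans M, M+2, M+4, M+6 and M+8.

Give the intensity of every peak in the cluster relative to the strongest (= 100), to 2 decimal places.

26.35 : 98.22 : 100.00 : 39.93 : 5.59

Copper pattern (n=3): 0.33065611 : 0.44254842 : 0.19743483 : 0.02936064
Thallium pattern (n=1): 0.2950 : 0.7050
Convolve the two distributions (both contribute in 2-u steps):
  M: 0.33065611×0.2950 = 0.097544
  M+2: 0.33065611×0.7050 + 0.44254842×0.2950 = 0.363664
  M+4: 0.44254842×0.7050 + 0.19743483×0.2950 = 0.370240
  M+6: 0.19743483×0.7050 + 0.02936064×0.2950 = 0.147853
  M+8: 0.02936064×0.7050 = 0.020699
Scale to base peak (0.370240) = 100: 26.35 : 98.22 : 100.00 : 39.93 : 5.59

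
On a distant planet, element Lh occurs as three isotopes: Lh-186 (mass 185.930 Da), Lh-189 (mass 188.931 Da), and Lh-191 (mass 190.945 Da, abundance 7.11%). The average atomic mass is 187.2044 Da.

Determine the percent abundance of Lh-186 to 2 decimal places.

62.31%

The remaining 92.89% is split between Lh-186 (fraction x) and Lh-189 (fraction 0.9289 − x).
Substituting: 185.930x + 188.931(0.9289 − x) = 173.6282105
(185.930 − 188.931)x = -1.8697954  ⇒  x = 0.62306, y = 0.30584
Lh-186: 62.31%, Lh-189: 30.58%.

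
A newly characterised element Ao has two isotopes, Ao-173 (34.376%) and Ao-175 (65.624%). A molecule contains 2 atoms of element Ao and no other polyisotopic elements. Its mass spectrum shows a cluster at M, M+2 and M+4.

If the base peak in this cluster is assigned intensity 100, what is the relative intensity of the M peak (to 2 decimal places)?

Term probabilities: M 0.1182, M+2 0.4512, M+4 0.4307. Base peak = M+2.
P(M+2) = C(2,1) × 0.34376^1 × 0.65624^1 = 2 × 0.34376 × 0.65624 = 0.451178 (base)
P(M) = C(2,0) × 0.34376^2 × 0.65624^0 = 1 × 0.11817094 × 1.0000 = 0.118171
Relative intensity = 0.118171 / 0.451178 × 100 = 26.19

26.19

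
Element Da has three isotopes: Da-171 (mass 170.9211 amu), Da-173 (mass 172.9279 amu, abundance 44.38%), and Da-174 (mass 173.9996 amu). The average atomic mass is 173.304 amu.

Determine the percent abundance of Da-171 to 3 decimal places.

The remaining 55.62% is split between Da-171 (fraction x) and Da-174 (fraction 0.5562 − x).
Substituting: 170.9211x + 173.9996(0.5562 − x) = 96.55859798
(170.9211 − 173.9996)x = -0.21997954  ⇒  x = 0.07146, y = 0.48474
Da-171: 7.146%, Da-174: 48.474%.

7.146%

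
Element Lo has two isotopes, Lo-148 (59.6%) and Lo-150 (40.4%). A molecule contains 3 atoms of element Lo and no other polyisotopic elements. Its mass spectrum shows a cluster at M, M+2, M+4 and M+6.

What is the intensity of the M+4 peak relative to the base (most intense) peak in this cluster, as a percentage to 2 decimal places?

67.79%

(0.596 + 0.404)^3 gives M 0.2117, M+2 0.4305, M+4 0.2918, M+6 0.0659; the largest is M+2.
P(M+2) = C(3,1) × 0.596^2 × 0.404^1 = 3 × 0.355216 × 0.4040 = 0.430522 (base)
P(M+4) = C(3,2) × 0.596^1 × 0.404^2 = 3 × 0.5960 × 0.163216 = 0.291830
Relative intensity = 0.291830 / 0.430522 × 100 = 67.79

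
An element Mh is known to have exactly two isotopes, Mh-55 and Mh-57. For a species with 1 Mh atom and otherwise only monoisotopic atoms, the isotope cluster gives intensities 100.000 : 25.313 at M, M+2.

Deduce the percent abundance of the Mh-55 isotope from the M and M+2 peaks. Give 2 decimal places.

If p is the fraction of Mh that is Mh-55, then I(M+2)/I(M) = [C(1,1)·p^0·(1−p)] / p^1 = 1·(1−p)/p = 25.313/100.000 = 0.2531
(1−p)/p = 0.2531/1 = 0.2531  ⇒  p = 1/(1 + 0.2531) = 0.7980
Mh-55: 79.80%, Mh-57: 20.20%.

79.80%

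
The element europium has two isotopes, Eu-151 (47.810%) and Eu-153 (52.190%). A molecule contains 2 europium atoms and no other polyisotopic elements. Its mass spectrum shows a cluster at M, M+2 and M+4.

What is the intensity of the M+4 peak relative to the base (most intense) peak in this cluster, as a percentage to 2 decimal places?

Binomial terms of (0.47810 + 0.52190)^2: M 0.2286, M+2 0.4990, M+4 0.2724 → M+2 is the base peak.
P(M+2) = C(2,1) × 0.47810^1 × 0.52190^1 = 2 × 0.4781 × 0.5219 = 0.499041 (base)
P(M+4) = C(2,2) × 0.47810^0 × 0.52190^2 = 1 × 1.0000 × 0.27237961 = 0.272380
Relative intensity = 0.272380 / 0.499041 × 100 = 54.58

54.58%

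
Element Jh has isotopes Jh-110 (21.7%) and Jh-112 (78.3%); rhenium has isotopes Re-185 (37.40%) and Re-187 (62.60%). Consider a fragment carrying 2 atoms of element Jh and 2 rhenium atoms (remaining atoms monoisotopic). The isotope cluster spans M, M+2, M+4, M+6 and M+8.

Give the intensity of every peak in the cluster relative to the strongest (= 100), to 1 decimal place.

Element Jh pattern (n=2): 0.047089 : 0.339822 : 0.613089
Rhenium pattern (n=2): 0.139876 : 0.468248 : 0.391876
Convolve the two distributions (both contribute in 2-u steps):
  M: 0.047089×0.139876 = 0.006587
  M+2: 0.047089×0.468248 + 0.339822×0.139876 = 0.069582
  M+4: 0.047089×0.391876 + 0.339822×0.468248 + 0.613089×0.139876 = 0.263330
  M+6: 0.339822×0.391876 + 0.613089×0.468248 = 0.420246
  M+8: 0.613089×0.391876 = 0.240255
Scale to base peak (0.420246) = 100: 1.6 : 16.6 : 62.7 : 100.0 : 57.2

1.6 : 16.6 : 62.7 : 100.0 : 57.2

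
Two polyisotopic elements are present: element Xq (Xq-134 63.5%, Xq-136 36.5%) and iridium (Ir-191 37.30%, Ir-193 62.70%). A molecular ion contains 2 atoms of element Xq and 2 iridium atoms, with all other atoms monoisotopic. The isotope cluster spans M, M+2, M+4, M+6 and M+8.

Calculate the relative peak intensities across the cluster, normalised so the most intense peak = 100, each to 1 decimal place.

14.2 : 64.3 : 100.0 : 62.1 : 13.3

Element Xq pattern (n=2): 0.403225 : 0.46355 : 0.133225
Iridium pattern (n=2): 0.139129 : 0.467742 : 0.393129
Convolve the two distributions (both contribute in 2-u steps):
  M: 0.403225×0.139129 = 0.056100
  M+2: 0.403225×0.467742 + 0.46355×0.139129 = 0.253099
  M+4: 0.403225×0.393129 + 0.46355×0.467742 + 0.133225×0.139129 = 0.393877
  M+6: 0.46355×0.393129 + 0.133225×0.467742 = 0.244550
  M+8: 0.133225×0.393129 = 0.052375
Scale to base peak (0.393877) = 100: 14.2 : 64.3 : 100.0 : 62.1 : 13.3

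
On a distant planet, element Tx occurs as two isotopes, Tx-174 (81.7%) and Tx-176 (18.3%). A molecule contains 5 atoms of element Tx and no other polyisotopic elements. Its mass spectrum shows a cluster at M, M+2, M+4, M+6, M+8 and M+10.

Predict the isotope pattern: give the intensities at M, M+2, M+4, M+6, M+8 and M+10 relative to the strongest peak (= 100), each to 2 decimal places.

89.29 : 100.00 : 44.80 : 10.03 : 1.12 : 0.05

The 5 Tx atoms are independent, so intensities follow the terms of (0.817 + 0.183)^5.
P(M) = 0.817^5 = 0.364007
P(M+2) = 5 × 0.817^4 × 0.183^1 = 0.407671
P(M+4) = 10 × 0.817^3 × 0.183^2 = 0.182628
P(M+6) = 10 × 0.817^2 × 0.183^3 = 0.040907
P(M+8) = 5 × 0.817^1 × 0.183^4 = 0.004581
P(M+10) = 0.183^5 = 0.000205
The M+2 peak is largest (0.407671); scaling to 100 gives 89.29 : 100.00 : 44.80 : 10.03 : 1.12 : 0.05.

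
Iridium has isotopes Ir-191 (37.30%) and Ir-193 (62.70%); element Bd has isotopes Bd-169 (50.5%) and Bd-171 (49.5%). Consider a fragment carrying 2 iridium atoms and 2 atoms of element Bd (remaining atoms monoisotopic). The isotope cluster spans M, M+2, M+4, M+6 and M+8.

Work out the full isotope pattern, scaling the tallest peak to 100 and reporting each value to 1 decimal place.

Iridium pattern (n=2): 0.139129 : 0.467742 : 0.393129
Element Bd pattern (n=2): 0.255025 : 0.49995 : 0.245025
Convolve the two distributions (both contribute in 2-u steps):
  M: 0.139129×0.255025 = 0.035481
  M+2: 0.139129×0.49995 + 0.467742×0.255025 = 0.188843
  M+4: 0.139129×0.245025 + 0.467742×0.49995 + 0.393129×0.255025 = 0.368195
  M+6: 0.467742×0.245025 + 0.393129×0.49995 = 0.311153
  M+8: 0.393129×0.245025 = 0.096326
Scale to base peak (0.368195) = 100: 9.6 : 51.3 : 100.0 : 84.5 : 26.2

9.6 : 51.3 : 100.0 : 84.5 : 26.2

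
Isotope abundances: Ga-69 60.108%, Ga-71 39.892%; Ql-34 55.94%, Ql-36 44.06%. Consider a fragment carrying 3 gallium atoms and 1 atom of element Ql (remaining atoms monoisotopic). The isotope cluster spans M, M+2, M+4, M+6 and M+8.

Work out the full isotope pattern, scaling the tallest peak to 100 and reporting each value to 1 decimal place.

Gallium pattern (n=3): 0.2171685 : 0.432386 : 0.2869625 : 0.063483
Element Ql pattern (n=1): 0.5594 : 0.4406
Convolve the two distributions (both contribute in 2-u steps):
  M: 0.2171685×0.5594 = 0.121484
  M+2: 0.2171685×0.4406 + 0.432386×0.5594 = 0.337561
  M+4: 0.432386×0.4406 + 0.2869625×0.5594 = 0.351036
  M+6: 0.2869625×0.4406 + 0.063483×0.5594 = 0.161948
  M+8: 0.063483×0.4406 = 0.027971
Scale to base peak (0.351036) = 100: 34.6 : 96.2 : 100.0 : 46.1 : 8.0

34.6 : 96.2 : 100.0 : 46.1 : 8.0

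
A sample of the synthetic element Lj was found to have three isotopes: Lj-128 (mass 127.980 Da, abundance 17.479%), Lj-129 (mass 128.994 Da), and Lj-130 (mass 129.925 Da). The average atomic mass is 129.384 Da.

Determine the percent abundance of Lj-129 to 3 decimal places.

Let x and y be the fractions of Lj-129 and Lj-130. Then x + y = 1 − 0.17479 = 0.82521 and 128.994x + 129.925y = 129.384 − 0.17479×127.980 = 107.0143758.
Substituting: 128.994x + 129.925(0.82521 − x) = 107.0143758
(128.994 − 129.925)x = -0.20103345  ⇒  x = 0.21593, y = 0.60928
Lj-129: 21.593%, Lj-130: 60.928%.

21.593%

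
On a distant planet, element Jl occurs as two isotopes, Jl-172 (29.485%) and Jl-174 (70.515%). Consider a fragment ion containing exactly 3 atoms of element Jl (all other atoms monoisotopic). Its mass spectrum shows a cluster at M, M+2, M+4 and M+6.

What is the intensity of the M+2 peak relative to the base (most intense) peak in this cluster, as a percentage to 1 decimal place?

41.8%

Term probabilities: M 0.0256, M+2 0.1839, M+4 0.4398, M+6 0.3506. Base peak = M+4.
P(M+4) = C(3,2) × 0.29485^1 × 0.70515^2 = 3 × 0.29485 × 0.49723652 = 0.439831 (base)
P(M+2) = C(3,1) × 0.29485^2 × 0.70515^1 = 3 × 0.08693652 × 0.70515 = 0.183910
Relative intensity = 0.183910 / 0.439831 × 100 = 41.8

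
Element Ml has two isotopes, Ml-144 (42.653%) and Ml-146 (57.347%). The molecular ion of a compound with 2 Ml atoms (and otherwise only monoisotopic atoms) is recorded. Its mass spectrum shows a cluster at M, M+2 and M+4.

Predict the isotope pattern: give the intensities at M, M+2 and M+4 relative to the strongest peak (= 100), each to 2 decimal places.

37.19 : 100.00 : 67.23

Each Ml atom is independently Ml-144 (p = 0.42653) or Ml-146 (q = 0.57347); the cluster is the binomial expansion (p + q)^2.
P(M) = 0.42653^2 = 0.181928
P(M+2) = 2 × 0.42653^1 × 0.57347^1 = 0.489204
P(M+4) = 0.57347^2 = 0.328868
The M+2 peak is largest (0.489204); scaling to 100 gives 37.19 : 100.00 : 67.23.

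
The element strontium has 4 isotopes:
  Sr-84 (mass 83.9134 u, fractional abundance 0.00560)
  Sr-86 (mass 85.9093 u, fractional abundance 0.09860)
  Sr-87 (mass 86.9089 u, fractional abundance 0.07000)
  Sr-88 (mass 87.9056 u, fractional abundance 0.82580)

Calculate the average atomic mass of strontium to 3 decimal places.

87.617 u

The abundance-weighted mean is 0.00560 × 83.9134 + 0.09860 × 85.9093 + 0.07000 × 86.9089 + 0.82580 × 87.9056
= 0.46992 + 8.47066 + 6.08362 + 72.59244 = 87.61664 u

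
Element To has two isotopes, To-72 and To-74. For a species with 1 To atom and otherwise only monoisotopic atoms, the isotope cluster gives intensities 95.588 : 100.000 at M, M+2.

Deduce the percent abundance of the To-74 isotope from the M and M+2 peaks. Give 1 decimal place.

51.1%

If p is the fraction of To that is To-72, then I(M+2)/I(M) = [C(1,1)·p^0·(1−p)] / p^1 = 1·(1−p)/p = 100.000/95.588 = 1.0462
(1−p)/p = 1.0462/1 = 1.0462  ⇒  p = 1/(1 + 1.0462) = 0.4887
To-72: 48.9%, To-74: 51.1%.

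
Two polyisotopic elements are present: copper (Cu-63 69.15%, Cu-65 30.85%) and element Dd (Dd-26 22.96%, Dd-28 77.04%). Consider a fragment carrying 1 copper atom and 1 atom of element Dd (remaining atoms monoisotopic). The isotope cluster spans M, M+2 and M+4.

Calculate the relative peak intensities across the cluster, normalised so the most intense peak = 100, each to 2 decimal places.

Copper pattern (n=1): 0.6915 : 0.3085
Element Dd pattern (n=1): 0.2296 : 0.7704
Convolve the two distributions (both contribute in 2-u steps):
  M: 0.6915×0.2296 = 0.158768
  M+2: 0.6915×0.7704 + 0.3085×0.2296 = 0.603563
  M+4: 0.3085×0.7704 = 0.237668
Scale to base peak (0.603563) = 100: 26.31 : 100.00 : 39.38

26.31 : 100.00 : 39.38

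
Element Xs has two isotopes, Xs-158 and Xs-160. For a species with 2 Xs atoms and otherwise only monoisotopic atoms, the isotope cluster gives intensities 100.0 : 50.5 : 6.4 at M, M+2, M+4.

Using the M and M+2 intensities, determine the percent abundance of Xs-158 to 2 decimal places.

Write p for the Xs-158 fraction. I(M+2)/I(M) = [C(2,1)·p^1·(1−p)] / p^2 = 2·(1−p)/p = 50.5/100.0 = 0.5050
(1−p)/p = 0.5050/2 = 0.2525  ⇒  p = 1/(1 + 0.2525) = 0.7984
Xs-158: 79.84%, Xs-160: 20.16%.

79.84%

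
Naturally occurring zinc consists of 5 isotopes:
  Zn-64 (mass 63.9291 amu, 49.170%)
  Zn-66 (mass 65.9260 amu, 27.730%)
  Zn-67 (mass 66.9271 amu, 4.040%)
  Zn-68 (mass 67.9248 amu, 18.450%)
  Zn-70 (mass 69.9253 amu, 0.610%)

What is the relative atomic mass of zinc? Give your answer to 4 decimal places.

65.3777 amu

Average mass = Σ (abundance × isotope mass) = 0.49170 × 63.9291 + 0.27730 × 65.9260 + 0.04040 × 66.9271 + 0.18450 × 67.9248 + 0.00610 × 69.9253
= 31.43394 + 18.28128 + 2.70385 + 12.53213 + 0.42654 = 65.37774 amu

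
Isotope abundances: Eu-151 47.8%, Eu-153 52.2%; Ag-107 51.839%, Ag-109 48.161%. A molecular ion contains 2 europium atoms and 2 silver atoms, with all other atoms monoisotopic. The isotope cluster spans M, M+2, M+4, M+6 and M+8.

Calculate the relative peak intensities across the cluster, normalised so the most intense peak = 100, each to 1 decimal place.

Europium pattern (n=2): 0.228484 : 0.499032 : 0.272484
Silver pattern (n=2): 0.26872819 : 0.49932362 : 0.23194819
Convolve the two distributions (both contribute in 2-u steps):
  M: 0.228484×0.26872819 = 0.061400
  M+2: 0.228484×0.49932362 + 0.499032×0.26872819 = 0.248191
  M+4: 0.228484×0.23194819 + 0.499032×0.49932362 + 0.272484×0.26872819 = 0.375399
  M+6: 0.499032×0.23194819 + 0.272484×0.49932362 = 0.251807
  M+8: 0.272484×0.23194819 = 0.063202
Scale to base peak (0.375399) = 100: 16.4 : 66.1 : 100.0 : 67.1 : 16.8

16.4 : 66.1 : 100.0 : 67.1 : 16.8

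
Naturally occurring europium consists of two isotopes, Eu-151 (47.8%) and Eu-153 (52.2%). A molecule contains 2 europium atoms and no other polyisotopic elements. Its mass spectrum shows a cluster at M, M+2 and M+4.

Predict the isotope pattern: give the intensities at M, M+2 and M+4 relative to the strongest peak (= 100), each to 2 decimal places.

45.79 : 100.00 : 54.60

Each Eu atom is independently Eu-151 (p = 0.478) or Eu-153 (q = 0.522); the cluster is the binomial expansion (p + q)^2.
P(M) = 0.478^2 = 0.228484
P(M+2) = 2 × 0.478^1 × 0.522^1 = 0.499032
P(M+4) = 0.522^2 = 0.272484
The M+2 peak is largest (0.499032); scaling to 100 gives 45.79 : 100.00 : 54.60.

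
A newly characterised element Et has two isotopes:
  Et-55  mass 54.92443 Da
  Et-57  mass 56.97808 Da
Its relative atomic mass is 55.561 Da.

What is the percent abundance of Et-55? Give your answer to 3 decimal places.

Let x be the fractional abundance of Et-55; then Et-57 has abundance 1 − x.
54.92443·x + 56.97808·(1 − x) = 55.561
(54.92443 − 56.97808)·x = 55.561 − 56.97808
x = -1.41708 / -2.05365 = 0.69003 → 69.003% Et-55, 30.997% Et-57.

69.003%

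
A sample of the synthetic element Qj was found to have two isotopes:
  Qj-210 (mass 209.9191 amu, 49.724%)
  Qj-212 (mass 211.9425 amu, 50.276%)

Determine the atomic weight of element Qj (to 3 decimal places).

210.936 amu

Ar = Σ fᵢ·mᵢ = 0.49724 × 209.9191 + 0.50276 × 211.9425
= 104.38017 + 106.55621 = 210.93638 amu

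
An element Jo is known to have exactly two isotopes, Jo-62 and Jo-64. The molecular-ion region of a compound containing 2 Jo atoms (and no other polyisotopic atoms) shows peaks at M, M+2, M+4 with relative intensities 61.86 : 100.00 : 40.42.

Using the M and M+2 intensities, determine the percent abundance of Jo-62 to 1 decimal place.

If p is the fraction of Jo that is Jo-62, then I(M+2)/I(M) = [C(2,1)·p^1·(1−p)] / p^2 = 2·(1−p)/p = 100.00/61.86 = 1.6166
(1−p)/p = 1.6166/2 = 0.8083  ⇒  p = 1/(1 + 0.8083) = 0.5530
Jo-62: 55.3%, Jo-64: 44.7%.

55.3%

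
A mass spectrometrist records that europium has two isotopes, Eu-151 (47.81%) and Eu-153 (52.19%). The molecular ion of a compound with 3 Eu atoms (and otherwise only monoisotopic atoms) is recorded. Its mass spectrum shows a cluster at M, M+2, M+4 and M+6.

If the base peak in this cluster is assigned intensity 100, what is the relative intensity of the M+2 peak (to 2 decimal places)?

91.61

(0.4781 + 0.5219)^3 gives M 0.1093, M+2 0.3579, M+4 0.3907, M+6 0.1422; the largest is M+4.
P(M+4) = C(3,2) × 0.4781^1 × 0.5219^2 = 3 × 0.4781 × 0.27237961 = 0.390674 (base)
P(M+2) = C(3,1) × 0.4781^2 × 0.5219^1 = 3 × 0.22857961 × 0.5219 = 0.357887
Relative intensity = 0.357887 / 0.390674 × 100 = 91.61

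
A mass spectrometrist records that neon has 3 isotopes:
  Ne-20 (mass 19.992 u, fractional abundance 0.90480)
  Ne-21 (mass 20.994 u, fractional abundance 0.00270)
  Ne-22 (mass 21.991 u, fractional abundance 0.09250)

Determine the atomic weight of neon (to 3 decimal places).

20.180 u

The abundance-weighted mean is 0.90480 × 19.992 + 0.00270 × 20.994 + 0.09250 × 21.991
= 18.0888 + 0.0567 + 2.0342 = 20.1797 u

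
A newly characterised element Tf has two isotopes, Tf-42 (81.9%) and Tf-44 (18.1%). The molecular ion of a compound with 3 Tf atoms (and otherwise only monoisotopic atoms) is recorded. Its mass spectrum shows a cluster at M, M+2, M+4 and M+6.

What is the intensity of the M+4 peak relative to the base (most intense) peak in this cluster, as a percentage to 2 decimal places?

14.65%

Term probabilities: M 0.5494, M+2 0.3642, M+4 0.0805, M+6 0.0059. Base peak = M.
P(M) = C(3,0) × 0.819^3 × 0.181^0 = 1 × 0.54935326 × 1.0000 = 0.549353 (base)
P(M+4) = C(3,2) × 0.819^1 × 0.181^2 = 3 × 0.8190 × 0.032761 = 0.080494
Relative intensity = 0.080494 / 0.549353 × 100 = 14.65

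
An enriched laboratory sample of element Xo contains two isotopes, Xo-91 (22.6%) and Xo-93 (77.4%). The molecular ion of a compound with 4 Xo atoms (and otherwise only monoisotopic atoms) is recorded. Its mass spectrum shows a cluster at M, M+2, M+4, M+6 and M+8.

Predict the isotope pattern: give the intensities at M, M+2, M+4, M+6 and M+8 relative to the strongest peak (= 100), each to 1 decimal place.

0.6 : 8.5 : 43.8 : 100.0 : 85.6

Each Xo atom is independently Xo-91 (p = 0.226) or Xo-93 (q = 0.774); the cluster is the binomial expansion (p + q)^4.
P(M) = 0.226^4 = 0.002609
P(M+2) = 4 × 0.226^3 × 0.774^1 = 0.035738
P(M+4) = 6 × 0.226^2 × 0.774^2 = 0.183590
P(M+6) = 4 × 0.226^1 × 0.774^3 = 0.419171
P(M+8) = 0.774^4 = 0.358892
The M+6 peak is largest (0.419171); scaling to 100 gives 0.6 : 8.5 : 43.8 : 100.0 : 85.6.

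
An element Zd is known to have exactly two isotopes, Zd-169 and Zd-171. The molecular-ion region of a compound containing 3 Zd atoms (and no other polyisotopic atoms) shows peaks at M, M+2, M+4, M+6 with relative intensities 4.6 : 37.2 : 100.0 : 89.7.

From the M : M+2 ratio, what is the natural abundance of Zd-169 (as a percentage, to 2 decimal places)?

Let p = fractional abundance of Zd-169. I(M+2)/I(M) = [C(3,1)·p^2·(1−p)] / p^3 = 3·(1−p)/p = 37.2/4.6 = 8.0870
(1−p)/p = 8.0870/3 = 2.6957  ⇒  p = 1/(1 + 2.6957) = 0.2706
Zd-169: 27.06%, Zd-171: 72.94%.

27.06%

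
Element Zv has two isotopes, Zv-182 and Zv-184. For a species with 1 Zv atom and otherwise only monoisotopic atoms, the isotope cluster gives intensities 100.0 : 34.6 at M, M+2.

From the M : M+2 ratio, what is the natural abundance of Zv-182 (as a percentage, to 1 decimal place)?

Let p = fractional abundance of Zv-182. I(M+2)/I(M) = [C(1,1)·p^0·(1−p)] / p^1 = 1·(1−p)/p = 34.6/100.0 = 0.3460
(1−p)/p = 0.3460/1 = 0.3460  ⇒  p = 1/(1 + 0.3460) = 0.7429
Zv-182: 74.3%, Zv-184: 25.7%.

74.3%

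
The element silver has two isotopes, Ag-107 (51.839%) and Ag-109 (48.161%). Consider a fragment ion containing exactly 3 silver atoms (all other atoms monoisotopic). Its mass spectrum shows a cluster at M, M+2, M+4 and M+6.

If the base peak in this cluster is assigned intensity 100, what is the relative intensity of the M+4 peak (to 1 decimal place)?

92.9

(0.51839 + 0.48161)^3 gives M 0.1393, M+2 0.3883, M+4 0.3607, M+6 0.1117; the largest is M+2.
P(M+2) = C(3,1) × 0.51839^2 × 0.48161^1 = 3 × 0.26872819 × 0.48161 = 0.388267 (base)
P(M+4) = C(3,2) × 0.51839^1 × 0.48161^2 = 3 × 0.51839 × 0.23194819 = 0.360719
Relative intensity = 0.360719 / 0.388267 × 100 = 92.9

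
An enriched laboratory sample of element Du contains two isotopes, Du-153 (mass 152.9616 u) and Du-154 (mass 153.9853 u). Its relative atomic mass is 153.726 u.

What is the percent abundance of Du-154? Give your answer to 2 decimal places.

Let x be the fractional abundance of Du-153; then Du-154 has abundance 1 − x.
152.9616·x + 153.9853·(1 − x) = 153.726
(152.9616 − 153.9853)·x = 153.726 − 153.9853
x = -0.2593 / -1.0237 = 0.25330 → 25.33% Du-153, 74.67% Du-154.

74.67%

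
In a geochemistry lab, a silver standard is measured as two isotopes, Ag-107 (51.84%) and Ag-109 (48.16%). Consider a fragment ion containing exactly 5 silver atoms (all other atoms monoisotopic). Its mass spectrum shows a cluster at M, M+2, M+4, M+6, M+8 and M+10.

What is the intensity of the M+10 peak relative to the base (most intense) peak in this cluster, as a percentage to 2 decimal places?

8.02%

Term probabilities: M 0.0374, M+2 0.1739, M+4 0.3231, M+6 0.3002, M+8 0.1394, M+10 0.0259. Base peak = M+4.
P(M+4) = C(5,2) × 0.5184^3 × 0.4816^2 = 10 × 0.13931407 × 0.23193856 = 0.323123 (base)
P(M+10) = C(5,5) × 0.5184^0 × 0.4816^5 = 1 × 1.0000 × 0.02590791 = 0.025908
Relative intensity = 0.025908 / 0.323123 × 100 = 8.02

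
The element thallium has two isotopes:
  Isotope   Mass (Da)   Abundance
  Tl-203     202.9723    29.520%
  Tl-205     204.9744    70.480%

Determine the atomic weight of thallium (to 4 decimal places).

Average mass = Σ (abundance × isotope mass) = 0.29520 × 202.9723 + 0.70480 × 204.9744
= 59.91742 + 144.46596 = 204.38338 Da

204.3834 Da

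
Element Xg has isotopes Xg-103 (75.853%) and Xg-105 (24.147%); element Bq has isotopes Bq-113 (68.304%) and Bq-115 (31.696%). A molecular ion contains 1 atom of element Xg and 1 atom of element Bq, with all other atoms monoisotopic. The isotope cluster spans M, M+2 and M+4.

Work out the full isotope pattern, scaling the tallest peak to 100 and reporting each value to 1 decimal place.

Element Xg pattern (n=1): 0.75853 : 0.24147
Element Bq pattern (n=1): 0.68304 : 0.31696
Convolve the two distributions (both contribute in 2-u steps):
  M: 0.75853×0.68304 = 0.518106
  M+2: 0.75853×0.31696 + 0.24147×0.68304 = 0.405357
  M+4: 0.24147×0.31696 = 0.076536
Scale to base peak (0.518106) = 100: 100.0 : 78.2 : 14.8

100.0 : 78.2 : 14.8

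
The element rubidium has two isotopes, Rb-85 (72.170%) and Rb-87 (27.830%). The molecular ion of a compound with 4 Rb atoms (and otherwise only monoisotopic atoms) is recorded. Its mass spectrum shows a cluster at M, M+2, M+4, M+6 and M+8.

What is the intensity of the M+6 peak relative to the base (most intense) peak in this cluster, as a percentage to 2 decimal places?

14.87%

Binomial terms of (0.72170 + 0.27830)^4: M 0.2713, M+2 0.4184, M+4 0.2420, M+6 0.0622, M+8 0.0060 → M+2 is the base peak.
P(M+2) = C(4,1) × 0.72170^3 × 0.27830^1 = 4 × 0.37589809 × 0.2783 = 0.418450 (base)
P(M+6) = C(4,3) × 0.72170^1 × 0.27830^3 = 4 × 0.7217 × 0.02155458 = 0.062224
Relative intensity = 0.062224 / 0.418450 × 100 = 14.87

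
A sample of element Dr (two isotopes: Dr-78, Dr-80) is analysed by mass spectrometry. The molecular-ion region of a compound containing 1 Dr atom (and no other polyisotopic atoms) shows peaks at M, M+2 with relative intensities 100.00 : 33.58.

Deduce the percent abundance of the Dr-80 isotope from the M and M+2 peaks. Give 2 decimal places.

25.14%

Let p = fractional abundance of Dr-78. I(M+2)/I(M) = [C(1,1)·p^0·(1−p)] / p^1 = 1·(1−p)/p = 33.58/100.00 = 0.3358
(1−p)/p = 0.3358/1 = 0.3358  ⇒  p = 1/(1 + 0.3358) = 0.7486
Dr-78: 74.86%, Dr-80: 25.14%.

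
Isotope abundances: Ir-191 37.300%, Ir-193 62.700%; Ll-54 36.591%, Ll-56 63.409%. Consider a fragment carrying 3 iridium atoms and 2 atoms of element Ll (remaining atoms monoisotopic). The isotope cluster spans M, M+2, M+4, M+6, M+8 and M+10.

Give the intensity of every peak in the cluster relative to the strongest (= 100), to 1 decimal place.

2.0 : 17.3 : 58.8 : 100.0 : 85.1 : 28.9

Iridium pattern (n=3): 0.05189512 : 0.26170165 : 0.43991135 : 0.24649188
Element Ll pattern (n=2): 0.13389013 : 0.46403974 : 0.40207013
Convolve the two distributions (both contribute in 2-u steps):
  M: 0.05189512×0.13389013 = 0.006948
  M+2: 0.05189512×0.46403974 + 0.26170165×0.13389013 = 0.059121
  M+4: 0.05189512×0.40207013 + 0.26170165×0.46403974 + 0.43991135×0.13389013 = 0.201205
  M+6: 0.26170165×0.40207013 + 0.43991135×0.46403974 + 0.24649188×0.13389013 = 0.342362
  M+8: 0.43991135×0.40207013 + 0.24649188×0.46403974 = 0.291257
  M+10: 0.24649188×0.40207013 = 0.099107
Scale to base peak (0.342362) = 100: 2.0 : 17.3 : 58.8 : 100.0 : 85.1 : 28.9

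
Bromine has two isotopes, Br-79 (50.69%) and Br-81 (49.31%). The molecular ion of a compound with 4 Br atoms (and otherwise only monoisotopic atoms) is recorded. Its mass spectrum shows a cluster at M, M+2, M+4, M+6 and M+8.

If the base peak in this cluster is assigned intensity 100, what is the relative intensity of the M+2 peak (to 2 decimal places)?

68.53

Binomial terms of (0.5069 + 0.4931)^4: M 0.0660, M+2 0.2569, M+4 0.3749, M+6 0.2431, M+8 0.0591 → M+4 is the base peak.
P(M+4) = C(4,2) × 0.5069^2 × 0.4931^2 = 6 × 0.25694761 × 0.24314761 = 0.374857 (base)
P(M+2) = C(4,1) × 0.5069^3 × 0.4931^1 = 4 × 0.13024674 × 0.4931 = 0.256899
Relative intensity = 0.256899 / 0.374857 × 100 = 68.53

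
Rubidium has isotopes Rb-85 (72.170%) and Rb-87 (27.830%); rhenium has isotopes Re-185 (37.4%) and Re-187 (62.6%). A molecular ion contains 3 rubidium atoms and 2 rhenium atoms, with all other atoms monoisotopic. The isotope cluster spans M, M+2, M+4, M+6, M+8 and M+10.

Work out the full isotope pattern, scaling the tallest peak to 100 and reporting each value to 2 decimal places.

Rubidium pattern (n=3): 0.37589809 : 0.43485841 : 0.16768892 : 0.02155458
Rhenium pattern (n=2): 0.139876 : 0.468248 : 0.391876
Convolve the two distributions (both contribute in 2-u steps):
  M: 0.37589809×0.139876 = 0.052579
  M+2: 0.37589809×0.468248 + 0.43485841×0.139876 = 0.236840
  M+4: 0.37589809×0.391876 + 0.43485841×0.468248 + 0.16768892×0.139876 = 0.374383
  M+6: 0.43485841×0.391876 + 0.16768892×0.468248 + 0.02155458×0.139876 = 0.251946
  M+8: 0.16768892×0.391876 + 0.02155458×0.468248 = 0.075806
  M+10: 0.02155458×0.391876 = 0.008447
Scale to base peak (0.374383) = 100: 14.04 : 63.26 : 100.00 : 67.30 : 20.25 : 2.26

14.04 : 63.26 : 100.00 : 67.30 : 20.25 : 2.26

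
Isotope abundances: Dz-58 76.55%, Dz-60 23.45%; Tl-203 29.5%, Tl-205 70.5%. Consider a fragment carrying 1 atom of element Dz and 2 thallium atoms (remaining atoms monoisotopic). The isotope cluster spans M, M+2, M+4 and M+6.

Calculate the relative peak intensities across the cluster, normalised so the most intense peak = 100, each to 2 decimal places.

13.94 : 70.88 : 100.00 : 24.38

Element Dz pattern (n=1): 0.7655 : 0.2345
Thallium pattern (n=2): 0.087025 : 0.41595 : 0.497025
Convolve the two distributions (both contribute in 2-u steps):
  M: 0.7655×0.087025 = 0.066618
  M+2: 0.7655×0.41595 + 0.2345×0.087025 = 0.338817
  M+4: 0.7655×0.497025 + 0.2345×0.41595 = 0.478013
  M+6: 0.2345×0.497025 = 0.116552
Scale to base peak (0.478013) = 100: 13.94 : 70.88 : 100.00 : 24.38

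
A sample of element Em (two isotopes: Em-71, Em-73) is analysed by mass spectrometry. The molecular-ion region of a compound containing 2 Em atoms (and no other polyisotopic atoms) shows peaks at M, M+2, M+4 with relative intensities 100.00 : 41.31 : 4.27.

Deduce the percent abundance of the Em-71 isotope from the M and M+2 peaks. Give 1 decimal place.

82.9%

If p is the fraction of Em that is Em-71, then I(M+2)/I(M) = [C(2,1)·p^1·(1−p)] / p^2 = 2·(1−p)/p = 41.31/100.00 = 0.4131
(1−p)/p = 0.4131/2 = 0.2066  ⇒  p = 1/(1 + 0.2066) = 0.8288
Em-71: 82.9%, Em-73: 17.1%.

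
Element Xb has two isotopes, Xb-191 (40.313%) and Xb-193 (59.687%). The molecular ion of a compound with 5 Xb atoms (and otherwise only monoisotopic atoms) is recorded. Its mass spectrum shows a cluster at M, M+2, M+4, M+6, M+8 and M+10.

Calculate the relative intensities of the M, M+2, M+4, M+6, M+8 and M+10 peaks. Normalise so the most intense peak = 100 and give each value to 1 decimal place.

3.1 : 22.8 : 67.5 : 100.0 : 74.0 : 21.9

The 5 Xb atoms are independent, so intensities follow the terms of (0.40313 + 0.59687)^5.
P(M) = 0.40313^5 = 0.010647
P(M+2) = 5 × 0.40313^4 × 0.59687^1 = 0.078819
P(M+4) = 10 × 0.40313^3 × 0.59687^2 = 0.233397
P(M+6) = 10 × 0.40313^2 × 0.59687^3 = 0.345565
P(M+8) = 5 × 0.40313^1 × 0.59687^4 = 0.255820
P(M+10) = 0.59687^5 = 0.075753
The M+6 peak is largest (0.345565); scaling to 100 gives 3.1 : 22.8 : 67.5 : 100.0 : 74.0 : 21.9.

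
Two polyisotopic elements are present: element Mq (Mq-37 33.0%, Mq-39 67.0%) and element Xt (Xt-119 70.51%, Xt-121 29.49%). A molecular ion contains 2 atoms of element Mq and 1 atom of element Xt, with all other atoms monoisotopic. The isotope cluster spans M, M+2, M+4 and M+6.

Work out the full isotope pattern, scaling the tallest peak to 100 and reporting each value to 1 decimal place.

Element Mq pattern (n=2): 0.1089 : 0.4422 : 0.4489
Element Xt pattern (n=1): 0.7051 : 0.2949
Convolve the two distributions (both contribute in 2-u steps):
  M: 0.1089×0.7051 = 0.076785
  M+2: 0.1089×0.2949 + 0.4422×0.7051 = 0.343910
  M+4: 0.4422×0.2949 + 0.4489×0.7051 = 0.446924
  M+6: 0.4489×0.2949 = 0.132381
Scale to base peak (0.446924) = 100: 17.2 : 77.0 : 100.0 : 29.6

17.2 : 77.0 : 100.0 : 29.6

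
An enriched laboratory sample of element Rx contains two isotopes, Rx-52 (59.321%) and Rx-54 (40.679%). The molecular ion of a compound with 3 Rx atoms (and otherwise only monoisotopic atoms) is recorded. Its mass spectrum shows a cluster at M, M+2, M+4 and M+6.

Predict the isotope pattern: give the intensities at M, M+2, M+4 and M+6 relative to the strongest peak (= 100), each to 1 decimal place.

The 3 Rx atoms are independent, so intensities follow the terms of (0.59321 + 0.40679)^3.
P(M) = 0.59321^3 = 0.208749
P(M+2) = 3 × 0.59321^2 × 0.40679^1 = 0.429446
P(M+4) = 3 × 0.59321^1 × 0.40679^2 = 0.294490
P(M+6) = 0.40679^3 = 0.067315
The M+2 peak is largest (0.429446); scaling to 100 gives 48.6 : 100.0 : 68.6 : 15.7.

48.6 : 100.0 : 68.6 : 15.7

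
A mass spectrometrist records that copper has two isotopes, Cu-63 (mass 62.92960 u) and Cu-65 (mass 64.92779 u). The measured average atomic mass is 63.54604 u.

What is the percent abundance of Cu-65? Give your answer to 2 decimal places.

30.85%

With x = fraction of Cu-63 (so Cu-65 is 1 − x):
62.92960·x + 64.92779·(1 − x) = 63.54604
(62.92960 − 64.92779)·x = 63.54604 − 64.92779
x = -1.38175 / -1.99819 = 0.69150 → 69.15% Cu-63, 30.85% Cu-65.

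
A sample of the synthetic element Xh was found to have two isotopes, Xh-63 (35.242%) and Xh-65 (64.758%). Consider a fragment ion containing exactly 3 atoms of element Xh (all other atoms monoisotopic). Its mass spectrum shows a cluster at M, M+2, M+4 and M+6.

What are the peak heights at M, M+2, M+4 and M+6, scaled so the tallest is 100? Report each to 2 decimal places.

9.87 : 54.42 : 100.00 : 61.25

Expanding (0.35242 + 0.64758)^3:
P(M) = 0.35242^3 = 0.043771
P(M+2) = 3 × 0.35242^2 × 0.64758^1 = 0.241288
P(M+4) = 3 × 0.35242^1 × 0.64758^2 = 0.443372
P(M+6) = 0.64758^3 = 0.271569
The M+4 peak is largest (0.443372); scaling to 100 gives 9.87 : 54.42 : 100.00 : 61.25.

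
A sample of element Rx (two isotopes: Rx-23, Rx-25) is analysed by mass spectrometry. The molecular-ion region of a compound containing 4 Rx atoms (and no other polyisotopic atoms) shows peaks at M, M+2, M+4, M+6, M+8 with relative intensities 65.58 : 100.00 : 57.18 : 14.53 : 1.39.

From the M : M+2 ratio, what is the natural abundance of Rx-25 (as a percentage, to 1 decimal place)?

If p is the fraction of Rx that is Rx-23, then I(M+2)/I(M) = [C(4,1)·p^3·(1−p)] / p^4 = 4·(1−p)/p = 100.00/65.58 = 1.5249
(1−p)/p = 1.5249/4 = 0.3812  ⇒  p = 1/(1 + 0.3812) = 0.7240
Rx-23: 72.4%, Rx-25: 27.6%.

27.6%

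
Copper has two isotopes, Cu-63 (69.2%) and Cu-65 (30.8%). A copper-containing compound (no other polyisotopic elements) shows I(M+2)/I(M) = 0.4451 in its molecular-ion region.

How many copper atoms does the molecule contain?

With n Cu atoms, P(M+2)/P(M) = C(n,1)·p^(n−1)q / p^n = n·q/p = n · 0.308/0.692.
n = 0.4451 × 0.692/0.308 = 1.00 ≈ 1

1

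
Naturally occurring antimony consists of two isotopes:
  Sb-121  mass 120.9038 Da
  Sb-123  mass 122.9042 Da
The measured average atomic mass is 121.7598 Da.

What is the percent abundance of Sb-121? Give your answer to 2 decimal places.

With x = fraction of Sb-121 (so Sb-123 is 1 − x):
120.9038·x + 122.9042·(1 − x) = 121.7598
(120.9038 − 122.9042)·x = 121.7598 − 122.9042
x = -1.1444 / -2.0004 = 0.57209 → 57.21% Sb-121, 42.79% Sb-123.

57.21%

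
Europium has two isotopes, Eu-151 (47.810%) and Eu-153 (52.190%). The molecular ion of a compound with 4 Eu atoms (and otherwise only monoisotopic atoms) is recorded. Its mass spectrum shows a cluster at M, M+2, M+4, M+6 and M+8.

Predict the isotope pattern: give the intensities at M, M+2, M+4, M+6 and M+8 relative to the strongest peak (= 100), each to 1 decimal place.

Expanding (0.47810 + 0.52190)^4:
P(M) = 0.47810^4 = 0.052249
P(M+2) = 4 × 0.47810^3 × 0.52190^1 = 0.228141
P(M+4) = 6 × 0.47810^2 × 0.52190^2 = 0.373563
P(M+6) = 4 × 0.47810^1 × 0.52190^3 = 0.271857
P(M+8) = 0.52190^4 = 0.074191
The M+4 peak is largest (0.373563); scaling to 100 gives 14.0 : 61.1 : 100.0 : 72.8 : 19.9.

14.0 : 61.1 : 100.0 : 72.8 : 19.9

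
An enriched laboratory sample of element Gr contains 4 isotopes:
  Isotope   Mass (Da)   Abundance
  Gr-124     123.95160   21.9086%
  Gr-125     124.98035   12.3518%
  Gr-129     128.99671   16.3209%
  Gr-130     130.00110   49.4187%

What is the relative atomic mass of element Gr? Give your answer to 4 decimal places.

The abundance-weighted mean is 0.219086 × 123.95160 + 0.123518 × 124.98035 + 0.163209 × 128.99671 + 0.494187 × 130.00110
= 27.156060 + 15.437323 + 21.053424 + 64.244854 = 127.891661 Da

127.8917 Da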